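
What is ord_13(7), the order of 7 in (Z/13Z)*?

12

The order of 7 must divide p − 1 = 12 = 2^2 · 3.
Divisors: 1, 2, 3, 4, 6, 12.
Check each in increasing order: 7^1 ≡ 7;  7^2 ≡ 10;  7^3 ≡ 5;  7^4 ≡ 9;  7^6 ≡ 12;  7^12 ≡ 1.
Smallest exponent giving 1 is 12.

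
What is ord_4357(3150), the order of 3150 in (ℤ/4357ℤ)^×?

363

The order of 3150 must divide p − 1 = 4356 = 2^2 · 3^2 · 11^2.
Divisors: 1, 2, 3, 4, 6, 9, 11, 12, 18, 22, 33, 36, 44, 66, 99, 121, 132, 198, 242, 363, 396, 484, 726, 1089, 1452, 2178, 4356.
Check each in increasing order: 3150^1 ≡ 3150;  3150^2 ≡ 1611;  3150^3 ≡ 3102;  3150^4 ≡ 2906;  3150^6 ≡ 2148;  3150^9 ≡ 1243;  3150^11 ≡ 2610;  3150^12 ≡ 4198;  3150^18 ≡ 2671;  3150^22 ≡ 2109;  3150^33 ≡ 1599;  3150^36 ≡ 1832;  3150^44 ≡ 3741;  3150^66 ≡ 3599;  3150^99 ≡ 3561;  3150^121 ≡ 3038;  3150^132 ≡ 3797;  3150^198 ≡ 1851;  3150^242 ≡ 1318;  3150^363 ≡ 1.
Smallest exponent giving 1 is 363.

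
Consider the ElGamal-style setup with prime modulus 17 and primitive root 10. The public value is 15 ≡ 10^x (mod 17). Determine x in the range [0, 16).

2

Successive powers of 10 modulo 17:
  10^0=1  10^1=10  10^2=15
So 10^2 ≡ 15 (mod 17), giving x = 2.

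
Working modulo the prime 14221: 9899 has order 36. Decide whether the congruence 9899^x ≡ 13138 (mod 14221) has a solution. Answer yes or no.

13138 ∈ ⟨9899⟩ iff 13138^36 ≡ 1 (mod 14221), since |⟨9899⟩| = 36.
13138^36 mod 14221 = 1.
Since 1 = 1, 13138 lies in the subgroup.

yes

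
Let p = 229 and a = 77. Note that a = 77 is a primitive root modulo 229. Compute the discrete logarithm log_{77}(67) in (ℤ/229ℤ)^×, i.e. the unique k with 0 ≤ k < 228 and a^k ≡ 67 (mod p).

107

Baby-step giant-step with m = ceil(sqrt(228)) = 16.
Baby table (77^j mod 229 for j=0..15):
  0:1  1:77  2:204  3:136  4:167  5:35  6:176  7:41
  8:180  9:120  10:80  11:206  12:61  13:117  14:78  15:52
Giant step factor: 77^(-16) ≡ 196 (mod 229).
Scan 67·196^i mod 229 for i = 0, 1, …:
  i=0: 67   i=1: 79   i=2: 141   i=3: 156
  i=4: 119   i=5: 195   i=6: 206
Match at i=6, j=11: k = 6·16 + 11 = 107.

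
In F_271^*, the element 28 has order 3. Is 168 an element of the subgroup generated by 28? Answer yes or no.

⟨28⟩ has order 3; its elements mod 271 are {1, 28, 242}.
168 is not in this set.

no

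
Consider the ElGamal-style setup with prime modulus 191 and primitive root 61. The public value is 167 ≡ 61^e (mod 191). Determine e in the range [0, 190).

Baby-step giant-step with m = ceil(sqrt(190)) = 14.
Baby table (61^j mod 191 for j=0..13):
  0:1  1:61  2:92  3:73  4:60  5:31  6:172  7:178
  8:162  9:141  10:6  11:175  12:170  13:56
Giant step factor: 61^(-14) ≡ 26 (mod 191).
Scan 167·26^i mod 191 for i = 0, 1, …:
  i=0: 167   i=1: 140   i=2: 11   i=3: 95
  i=4: 178
Match at i=4, j=7: e = 4·14 + 7 = 63.

63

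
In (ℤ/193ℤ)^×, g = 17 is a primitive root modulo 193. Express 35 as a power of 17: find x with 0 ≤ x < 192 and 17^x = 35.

Baby-step giant-step with m = ceil(sqrt(192)) = 14.
Baby table (17^j mod 193 for j=0..13):
  0:1  1:17  2:96  3:88  4:145  5:149  6:24  7:22
  8:181  9:182  10:6  11:102  12:190  13:142
Giant step factor: 17^(-14) ≡ 65 (mod 193).
Scan 35·65^i mod 193 for i = 0, 1, …:
  i=0: 35   i=1: 152   i=2: 37   i=3: 89
  i=4: 188   i=5: 61   i=6: 105   i=7: 70
  i=8: 111   i=9: 74   i=10: 178   i=11: 183
  i=12: 122   i=13: 17
Match at i=13, j=1: x = 13·14 + 1 = 183.

183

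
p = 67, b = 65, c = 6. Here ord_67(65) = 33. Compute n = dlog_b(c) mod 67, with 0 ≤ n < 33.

7

Successive powers of 65 modulo 67:
  65^0=1  65^1=65  65^2=4  65^3=59  65^4=16  65^5=35
  65^6=64  65^7=6
So 65^7 ≡ 6 (mod 67), giving n = 7.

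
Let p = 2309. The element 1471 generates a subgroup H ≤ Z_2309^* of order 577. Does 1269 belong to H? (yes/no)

no

1269 ∈ ⟨1471⟩ iff 1269^577 ≡ 1 (mod 2309), since |⟨1471⟩| = 577.
1269^577 mod 2309 = 1621.
Since 1621 ≠ 1, 1269 does not lie in the subgroup.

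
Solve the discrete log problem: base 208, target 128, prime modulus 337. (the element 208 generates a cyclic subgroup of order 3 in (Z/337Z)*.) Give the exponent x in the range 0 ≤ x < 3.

2

Successive powers of 208 modulo 337:
  208^0=1  208^1=208  208^2=128
So 208^2 ≡ 128 (mod 337), giving x = 2.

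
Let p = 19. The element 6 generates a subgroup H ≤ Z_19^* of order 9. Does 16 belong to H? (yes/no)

yes

⟨6⟩ has order 9; its elements mod 19 are {1, 4, 5, 6, 7, 9, 11, 16, 17}.
16 is in this set.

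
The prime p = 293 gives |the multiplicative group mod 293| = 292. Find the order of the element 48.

292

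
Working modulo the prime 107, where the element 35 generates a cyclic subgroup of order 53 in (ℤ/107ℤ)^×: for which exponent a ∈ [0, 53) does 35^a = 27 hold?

Baby-step giant-step with m = ceil(sqrt(53)) = 8.
Baby table (35^j mod 107 for j=0..7):
  0:1  1:35  2:48  3:75  4:57  5:69  6:61  7:102
Giant step factor: 35^(-8) ≡ 11 (mod 107).
Scan 27·11^i mod 107 for i = 0, 1, …:
  i=0: 27   i=1: 83   i=2: 57
Match at i=2, j=4: a = 2·8 + 4 = 20.

20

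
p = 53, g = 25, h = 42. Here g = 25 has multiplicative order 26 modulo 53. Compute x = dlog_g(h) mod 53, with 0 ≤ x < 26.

2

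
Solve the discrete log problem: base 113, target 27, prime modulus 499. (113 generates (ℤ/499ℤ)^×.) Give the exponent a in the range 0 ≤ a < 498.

Baby-step giant-step with m = ceil(sqrt(498)) = 23.
Baby table (113^j mod 499 for j=0..22):
  0:1  1:113  2:294  3:288  4:109  5:341  6:110  7:454
  8:404  9:243  10:14  11:85  12:124  13:40  14:29  15:283
  16:43  17:368  18:167  19:408  20:196  21:192  22:239
Giant step factor: 113^(-23) ≡ 90 (mod 499).
Scan 27·90^i mod 499 for i = 0, 1, …:
  i=0: 27   i=1: 434   i=2: 138   i=3: 444
  i=4: 40
Match at i=4, j=13: a = 4·23 + 13 = 105.

105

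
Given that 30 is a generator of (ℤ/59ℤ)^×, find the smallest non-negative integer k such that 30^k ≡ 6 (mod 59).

7

Successive powers of 30 modulo 59:
  30^0=1  30^1=30  30^2=15  30^3=37  30^4=48  30^5=24
  30^6=12  30^7=6
So 30^7 ≡ 6 (mod 59), giving k = 7.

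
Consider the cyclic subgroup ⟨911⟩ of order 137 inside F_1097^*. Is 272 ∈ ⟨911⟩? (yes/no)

no

272 ∈ ⟨911⟩ iff 272^137 ≡ 1 (mod 1097), since |⟨911⟩| = 137.
272^137 mod 1097 = 756.
Since 756 ≠ 1, 272 does not lie in the subgroup.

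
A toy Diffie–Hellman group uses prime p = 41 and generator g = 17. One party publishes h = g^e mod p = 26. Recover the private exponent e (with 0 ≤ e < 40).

9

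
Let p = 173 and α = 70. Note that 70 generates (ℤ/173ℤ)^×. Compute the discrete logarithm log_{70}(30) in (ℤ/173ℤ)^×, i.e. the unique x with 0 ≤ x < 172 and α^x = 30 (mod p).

133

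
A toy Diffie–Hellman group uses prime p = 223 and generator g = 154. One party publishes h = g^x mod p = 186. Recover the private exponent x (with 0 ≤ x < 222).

139

Baby-step giant-step with m = ceil(sqrt(222)) = 15.
Baby table (154^j mod 223 for j=0..14):
  0:1  1:154  2:78  3:193  4:63  5:113  6:8  7:117
  8:178  9:206  10:58  11:12  12:64  13:44  14:86
Giant step factor: 154^(-15) ≡ 182 (mod 223).
Scan 186·182^i mod 223 for i = 0, 1, …:
  i=0: 186   i=1: 179   i=2: 20   i=3: 72
  i=4: 170   i=5: 166   i=6: 107   i=7: 73
  i=8: 129   i=9: 63
Match at i=9, j=4: x = 9·15 + 4 = 139.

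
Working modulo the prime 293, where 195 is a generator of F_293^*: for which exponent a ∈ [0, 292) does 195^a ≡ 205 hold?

268

Baby-step giant-step with m = ceil(sqrt(292)) = 18.
Baby table (195^j mod 293 for j=0..17):
  0:1  1:195  2:228  3:217  4:123  5:252  6:209  7:28
  8:186  9:231  10:216  11:221  12:24  13:285  14:198  15:227
  16:22  17:188
Giant step factor: 195^(-18) ≡ 67 (mod 293).
Scan 205·67^i mod 293 for i = 0, 1, …:
  i=0: 205   i=1: 257   i=2: 225   i=3: 132
  i=4: 54   i=5: 102   i=6: 95   i=7: 212
  i=8: 140   i=9: 4     …   i=13: 184
  i=14: 22
Match at i=14, j=16: a = 14·18 + 16 = 268.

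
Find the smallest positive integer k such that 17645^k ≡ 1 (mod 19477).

19476

The order of 17645 must divide p − 1 = 19476 = 2^2 · 3^2 · 541.
Divisors: 1, 2, 3, 4, 6, 9, 12, 18, 36, 541, 1082, 1623, 2164, 3246, 4869, 6492, 9738, 19476.
Check each in increasing order: 17645^1 ≡ 17645;  17645^2 ≡ 6180;  17645^3 ≡ 13854;  17645^4 ≡ 17480;  17645^6 ≡ 6958;  17645^9 ≡ 4459;  17645^12 ≡ 13419;  17645^18 ≡ 16141;  17645^36 ≡ 7529;  17645^541 ≡ 13568;  17645^1082 ≡ 13497;  17645^1623 ≡ 4542;  17645^2164 ≡ 628;  17645^3246 ≡ 3621;  17645^4869 ≡ 7994;  17645^6492 ≡ 3620;  17645^9738 ≡ 19476;  17645^19476 ≡ 1.
Smallest exponent giving 1 is 19476.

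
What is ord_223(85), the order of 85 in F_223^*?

The order of 85 must divide p − 1 = 222 = 2 · 3 · 37.
Divisors: 1, 2, 3, 6, 37, 74, 111, 222.
Check each in increasing order: 85^1 ≡ 85;  85^2 ≡ 89;  85^3 ≡ 206;  85^6 ≡ 66;  85^37 ≡ 40;  85^74 ≡ 39;  85^111 ≡ 222;  85^222 ≡ 1.
Smallest exponent giving 1 is 222.

222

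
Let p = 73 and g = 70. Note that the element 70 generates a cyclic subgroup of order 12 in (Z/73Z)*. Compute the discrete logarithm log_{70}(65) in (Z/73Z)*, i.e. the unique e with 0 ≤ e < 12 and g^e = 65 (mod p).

10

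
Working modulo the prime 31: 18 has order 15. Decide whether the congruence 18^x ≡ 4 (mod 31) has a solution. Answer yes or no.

⟨18⟩ has order 15; its elements mod 31 are {1, 2, 4, 5, 7, 8, 9, 10, 14, 16, 18, 19, 20, 25, 28}.
4 is in this set.

yes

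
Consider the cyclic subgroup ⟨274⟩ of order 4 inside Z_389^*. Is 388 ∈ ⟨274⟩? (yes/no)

yes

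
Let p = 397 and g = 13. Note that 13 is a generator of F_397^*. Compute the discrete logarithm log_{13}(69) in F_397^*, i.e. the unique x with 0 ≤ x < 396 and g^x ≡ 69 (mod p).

392

Baby-step giant-step with m = ceil(sqrt(396)) = 20.
Baby table (13^j mod 397 for j=0..19):
  0:1  1:13  2:169  3:212  4:374  5:98  6:83  7:285
  8:132  9:128  10:76  11:194  12:140  13:232  14:237  15:302
  16:353  17:222  18:107  19:200
Giant step factor: 13^(-20) ≡ 224 (mod 397).
Scan 69·224^i mod 397 for i = 0, 1, …:
  i=0: 69   i=1: 370   i=2: 304   i=3: 209
  i=4: 367   i=5: 29   i=6: 144   i=7: 99
  i=8: 341   i=9: 160     …   i=18: 348
  i=19: 140
Match at i=19, j=12: x = 19·20 + 12 = 392.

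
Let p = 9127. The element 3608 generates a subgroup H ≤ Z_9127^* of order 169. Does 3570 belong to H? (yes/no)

3570 ∈ ⟨3608⟩ iff 3570^169 ≡ 1 (mod 9127), since |⟨3608⟩| = 169.
3570^169 mod 9127 = 1.
Since 1 = 1, 3570 lies in the subgroup.

yes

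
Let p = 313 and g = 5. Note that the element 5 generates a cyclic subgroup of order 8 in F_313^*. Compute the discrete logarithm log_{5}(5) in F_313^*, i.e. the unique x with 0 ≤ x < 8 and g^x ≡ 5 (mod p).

1

Successive powers of 5 modulo 313:
  5^0=1  5^1=5
So 5^1 ≡ 5 (mod 313), giving x = 1.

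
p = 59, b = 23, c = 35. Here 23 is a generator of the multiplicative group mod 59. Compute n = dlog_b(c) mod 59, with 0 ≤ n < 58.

48

Baby-step giant-step with m = ceil(sqrt(58)) = 8.
Baby table (23^j mod 59 for j=0..7):
  0:1  1:23  2:57  3:13  4:4  5:33  6:51  7:52
Giant step factor: 23^(-8) ≡ 48 (mod 59).
Scan 35·48^i mod 59 for i = 0, 1, …:
  i=0: 35   i=1: 28   i=2: 46   i=3: 25
  i=4: 20   i=5: 16   i=6: 1
Match at i=6, j=0: n = 6·8 + 0 = 48.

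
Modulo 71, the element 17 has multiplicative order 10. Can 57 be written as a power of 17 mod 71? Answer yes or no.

yes

57 ∈ ⟨17⟩ iff 57^10 ≡ 1 (mod 71), since |⟨17⟩| = 10.
57^10 mod 71 = 1.
Since 1 = 1, 57 lies in the subgroup.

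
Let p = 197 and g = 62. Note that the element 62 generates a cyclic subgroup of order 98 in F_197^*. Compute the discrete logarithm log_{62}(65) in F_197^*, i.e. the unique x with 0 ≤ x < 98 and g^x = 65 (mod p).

Baby-step giant-step with m = ceil(sqrt(98)) = 10.
Baby table (62^j mod 197 for j=0..9):
  0:1  1:62  2:101  3:155  4:154  5:92  6:188  7:33
  8:76  9:181
Giant step factor: 62^(-10) ≡ 28 (mod 197).
Scan 65·28^i mod 197 for i = 0, 1, …:
  i=0: 65   i=1: 47   i=2: 134   i=3: 9
  i=4: 55   i=5: 161   i=6: 174   i=7: 144
  i=8: 92
Match at i=8, j=5: x = 8·10 + 5 = 85.

85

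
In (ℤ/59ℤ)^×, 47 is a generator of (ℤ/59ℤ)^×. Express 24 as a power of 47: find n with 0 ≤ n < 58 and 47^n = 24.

Successive powers of 47 modulo 59:
  47^0=1  47^1=47  47^2=26  47^3=42  47^4=27  47^5=30
  47^6=53  47^7=13  47^8=21  47^9=43  47^10=15  47^11=56
  47^12=36  47^13=40  47^14=51  47^15=37  47^16=28  47^17=18
  47^18=20  47^19=55  47^20=48  47^21=14  47^22=9  47^23=10
  47^24=57  47^25=24
So 47^25 ≡ 24 (mod 59), giving n = 25.

25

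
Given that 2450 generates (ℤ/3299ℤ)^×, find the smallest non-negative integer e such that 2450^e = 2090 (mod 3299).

1059

Baby-step giant-step with m = ceil(sqrt(3298)) = 58.
Baby table (2450^j mod 3299 for j=0..57):
  0:1  1:2450  2:1619  3:1152  4:1755  5:1153  6:906  7:2772
  8:2058  9:1228  10:3211  11:2134  12:2684  13:893  14:613  15:805
  16:2747  17:190  18:341  19:803  20:1146  21:251  22:1336  23:592
  24:2139  25:1738  26:2390  27:3074  28:2982  29:1914  30:1421  31:1005
  32:1196  33:688  34:3110  35:2109  36:816  37:6  38:1504  39:3116
  40:314  41:633  42:320  43:2137  44:137  45:2451  46:770  47:2771
  48:2907  49:2908  50:2059  51:379  52:1531  53:3286  54:1140  55:2046
  56:1519  57:278
Giant step factor: 2450^(-58) ≡ 2184 (mod 3299).
Scan 2090·2184^i mod 3299 for i = 0, 1, …:
  i=0: 2090   i=1: 2043   i=2: 1664   i=3: 1977
  i=4: 2676   i=5: 1855   i=6: 148   i=7: 3229
  i=8: 2173   i=9: 1870     …   i=17: 1597
  i=18: 805
Match at i=18, j=15: e = 18·58 + 15 = 1059.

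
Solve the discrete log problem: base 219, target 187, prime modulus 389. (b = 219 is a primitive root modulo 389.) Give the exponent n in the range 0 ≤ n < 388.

Baby-step giant-step with m = ceil(sqrt(388)) = 20.
Baby table (219^j mod 389 for j=0..19):
  0:1  1:219  2:114  3:70  4:159  5:200  6:232  7:238
  8:385  9:291  10:322  11:109  12:142  13:367  14:239  15:215
  16:16  17:3  18:268  19:342
Giant step factor: 219^(-20) ≡ 113 (mod 389).
Scan 187·113^i mod 389 for i = 0, 1, …:
  i=0: 187   i=1: 125   i=2: 121   i=3: 58
  i=4: 330   i=5: 335   i=6: 122   i=7: 171
  i=8: 262   i=9: 42   i=10: 78   i=11: 256
  i=12: 142
Match at i=12, j=12: n = 12·20 + 12 = 252.

252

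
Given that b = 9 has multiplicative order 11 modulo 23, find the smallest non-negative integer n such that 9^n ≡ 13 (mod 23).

Successive powers of 9 modulo 23:
  9^0=1  9^1=9  9^2=12  9^3=16  9^4=6  9^5=8
  9^6=3  9^7=4  9^8=13
So 9^8 ≡ 13 (mod 23), giving n = 8.

8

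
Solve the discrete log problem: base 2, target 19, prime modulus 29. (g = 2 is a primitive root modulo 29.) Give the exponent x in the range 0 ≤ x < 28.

9

Successive powers of 2 modulo 29:
  2^0=1  2^1=2  2^2=4  2^3=8  2^4=16  2^5=3
  2^6=6  2^7=12  2^8=24  2^9=19
So 2^9 ≡ 19 (mod 29), giving x = 9.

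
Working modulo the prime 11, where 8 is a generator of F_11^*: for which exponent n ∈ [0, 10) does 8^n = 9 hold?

2

Successive powers of 8 modulo 11:
  8^0=1  8^1=8  8^2=9
So 8^2 ≡ 9 (mod 11), giving n = 2.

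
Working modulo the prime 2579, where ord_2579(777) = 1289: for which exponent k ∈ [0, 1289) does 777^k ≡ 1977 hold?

1114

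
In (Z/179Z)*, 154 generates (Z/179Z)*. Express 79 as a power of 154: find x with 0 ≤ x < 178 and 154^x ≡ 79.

21

Baby-step giant-step with m = ceil(sqrt(178)) = 14.
Baby table (154^j mod 179 for j=0..13):
  0:1  1:154  2:88  3:127  4:47  5:78  6:19  7:62
  8:61  9:86  10:177  11:50  12:3  13:104
Giant step factor: 154^(-14) ≡ 139 (mod 179).
Scan 79·139^i mod 179 for i = 0, 1, …:
  i=0: 79   i=1: 62
Match at i=1, j=7: x = 1·14 + 7 = 21.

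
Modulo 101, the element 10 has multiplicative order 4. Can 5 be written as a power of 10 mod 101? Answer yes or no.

no

⟨10⟩ has order 4; its elements mod 101 are {1, 10, 91, 100}.
5 is not in this set.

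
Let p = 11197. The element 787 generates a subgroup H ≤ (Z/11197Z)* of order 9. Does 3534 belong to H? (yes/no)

yes

⟨787⟩ has order 9; its elements mod 11197 are {1, 787, 3534, 3628, 4035, 4402, 4501, 5909, 6794}.
3534 is in this set.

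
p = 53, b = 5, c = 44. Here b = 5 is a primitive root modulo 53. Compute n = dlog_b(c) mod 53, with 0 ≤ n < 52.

40

Baby-step giant-step with m = ceil(sqrt(52)) = 8.
Baby table (5^j mod 53 for j=0..7):
  0:1  1:5  2:25  3:19  4:42  5:51  6:43  7:3
Giant step factor: 5^(-8) ≡ 46 (mod 53).
Scan 44·46^i mod 53 for i = 0, 1, …:
  i=0: 44   i=1: 10   i=2: 36   i=3: 13
  i=4: 15   i=5: 1
Match at i=5, j=0: n = 5·8 + 0 = 40.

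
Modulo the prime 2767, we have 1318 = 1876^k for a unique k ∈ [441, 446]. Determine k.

Compute 1876^441 mod 2767 = 727, then multiply by 1876 repeatedly:
  1876^441=727  1876^442=2488  1876^443=2326  1876^444=17  1876^445=1455
  1876^446=1318
Found 1318 at exponent 446.

446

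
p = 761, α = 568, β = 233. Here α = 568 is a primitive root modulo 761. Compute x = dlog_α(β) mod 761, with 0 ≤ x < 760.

440

Baby-step giant-step with m = ceil(sqrt(760)) = 28.
Baby table (568^j mod 761 for j=0..27):
  0:1  1:568  2:721  3:110  4:78  5:166  6:685  7:209
  8:757  9:11  10:160  11:321  12:449  13:97  14:304  15:686
  16:16  17:717  18:121  19:238  20:487  21:373  22:306  23:300
  24:697  25:176  26:277  27:570
Giant step factor: 568^(-28) ≡ 577 (mod 761).
Scan 233·577^i mod 761 for i = 0, 1, …:
  i=0: 233   i=1: 505   i=2: 683   i=3: 654
  i=4: 663   i=5: 529   i=6: 72   i=7: 450
  i=8: 149   i=9: 741     …   i=14: 291
  i=15: 487
Match at i=15, j=20: x = 15·28 + 20 = 440.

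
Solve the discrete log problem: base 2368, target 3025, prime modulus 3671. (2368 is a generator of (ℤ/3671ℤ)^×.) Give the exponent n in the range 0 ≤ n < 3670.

2522

Baby-step giant-step with m = ceil(sqrt(3670)) = 61.
Baby table (2368^j mod 3671 for j=0..60):
  0:1  1:2368  2:1807  3:2261  4:1730  5:3475  6:2089  7:1915
  8:1035  9:2323  10:1706  11:1708  12:2773  13:2716  14:3567  15:3356
  16:2964  17:3471  18:3630  19:2029  20:3004  21:2745  22:2490  23:694
  24:2455  25:2247  26:1617  27:203  28:3474  29:3392  30:108  31:2445
  32:593  33:1902  34:3290  35:858  36:1681  37:1244  38:1650  39:1256
  40:698  41:914  42:2133  43:3319  44:3452  45:2690  46:735  47:426
  48:2914  49:2543  50:1384  51:2780  52:937  53:1532  54:828  55:390
  56:2099  57:3569  58:750  59:2907  60:651
Giant step factor: 2368^(-61) ≡ 3132 (mod 3671).
Scan 3025·3132^i mod 3671 for i = 0, 1, …:
  i=0: 3025   i=1: 3120   i=2: 3309   i=3: 555
  i=4: 1877   i=5: 1493   i=6: 2893   i=7: 848
  i=8: 1803   i=9: 998     …   i=40: 2079
  i=41: 2745
Match at i=41, j=21: n = 41·61 + 21 = 2522.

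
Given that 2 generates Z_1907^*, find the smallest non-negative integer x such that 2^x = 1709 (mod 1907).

1059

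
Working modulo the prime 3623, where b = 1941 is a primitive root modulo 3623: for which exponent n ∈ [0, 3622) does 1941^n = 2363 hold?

3549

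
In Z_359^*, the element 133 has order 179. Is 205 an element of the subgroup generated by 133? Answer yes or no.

205 ∈ ⟨133⟩ iff 205^179 ≡ 1 (mod 359), since |⟨133⟩| = 179.
205^179 mod 359 = 1.
Since 1 = 1, 205 lies in the subgroup.

yes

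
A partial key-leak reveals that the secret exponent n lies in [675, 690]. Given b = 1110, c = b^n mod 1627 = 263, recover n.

Compute 1110^675 mod 1627 = 1513, then multiply by 1110 repeatedly:
  1110^675=1513  1110^676=366  1110^677=1137  1110^678=1145  1110^679=263
Found 263 at exponent 679.

679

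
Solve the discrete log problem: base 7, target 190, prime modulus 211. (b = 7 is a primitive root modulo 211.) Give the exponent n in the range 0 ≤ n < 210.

Baby-step giant-step with m = ceil(sqrt(210)) = 15.
Baby table (7^j mod 211 for j=0..14):
  0:1  1:7  2:49  3:132  4:80  5:138  6:122  7:10
  8:70  9:68  10:54  11:167  12:114  13:165  14:100
Giant step factor: 7^(-15) ≡ 63 (mod 211).
Scan 190·63^i mod 211 for i = 0, 1, …:
  i=0: 190   i=1: 154   i=2: 207   i=3: 170
  i=4: 160   i=5: 163   i=6: 141   i=7: 21
  i=8: 57   i=9: 4   i=10: 41   i=11: 51
  i=12: 48   i=13: 70
Match at i=13, j=8: n = 13·15 + 8 = 203.

203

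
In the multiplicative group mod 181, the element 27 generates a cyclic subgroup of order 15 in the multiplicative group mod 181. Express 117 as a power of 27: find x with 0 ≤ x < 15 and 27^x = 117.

Successive powers of 27 modulo 181:
  27^0=1  27^1=27  27^2=5  27^3=135  27^4=25  27^5=132
  27^6=125  27^7=117
So 27^7 ≡ 117 (mod 181), giving x = 7.

7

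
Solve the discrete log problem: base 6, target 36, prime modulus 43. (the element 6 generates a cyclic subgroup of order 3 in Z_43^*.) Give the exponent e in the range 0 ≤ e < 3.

2

Successive powers of 6 modulo 43:
  6^0=1  6^1=6  6^2=36
So 6^2 ≡ 36 (mod 43), giving e = 2.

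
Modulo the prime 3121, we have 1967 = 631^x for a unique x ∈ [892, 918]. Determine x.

Compute 631^892 mod 3121 = 905, then multiply by 631 repeatedly:
  631^892=905  631^893=3033  631^894=650  631^895=1299  631^896=1967
Found 1967 at exponent 896.

896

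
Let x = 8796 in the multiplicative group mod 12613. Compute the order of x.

The order of 8796 must divide p − 1 = 12612 = 2^2 · 3 · 1051.
Divisors: 1, 2, 3, 4, 6, 12, 1051, 2102, 3153, 4204, 6306, 12612.
Check each in increasing order: 8796^1 ≡ 8796;  8796^2 ≡ 1474;  8796^3 ≡ 11753;  8796^4 ≡ 3240;  8796^6 ≡ 8046;  8796^12 ≡ 8200;  8796^1051 ≡ 74;  8796^2102 ≡ 5476;  8796^3153 ≡ 1608;  8796^4204 ≡ 5475;  8796^6306 ≡ 12612;  8796^12612 ≡ 1.
Smallest exponent giving 1 is 12612.

12612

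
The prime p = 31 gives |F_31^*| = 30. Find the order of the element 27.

10

The order of 27 must divide p − 1 = 30 = 2 · 3 · 5.
Divisors: 1, 2, 3, 5, 6, 10, 15, 30.
Check each in increasing order: 27^1 ≡ 27;  27^2 ≡ 16;  27^3 ≡ 29;  27^5 ≡ 30;  27^6 ≡ 4;  27^10 ≡ 1.
Smallest exponent giving 1 is 10.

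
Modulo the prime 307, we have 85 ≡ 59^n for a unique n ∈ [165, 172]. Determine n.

Compute 59^165 mod 307 = 51, then multiply by 59 repeatedly:
  59^165=51  59^166=246  59^167=85
Found 85 at exponent 167.

167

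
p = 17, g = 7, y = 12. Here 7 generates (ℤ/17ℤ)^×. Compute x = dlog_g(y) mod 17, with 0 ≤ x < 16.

7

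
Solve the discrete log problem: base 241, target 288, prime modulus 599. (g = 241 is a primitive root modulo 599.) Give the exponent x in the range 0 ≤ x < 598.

292

Baby-step giant-step with m = ceil(sqrt(598)) = 25.
Baby table (241^j mod 599 for j=0..24):
  0:1  1:241  2:577  3:89  4:484  5:438  6:134  7:547
  8:47  9:545  10:164  11:589  12:585  13:220  14:308  15:551
  16:412  17:457  18:520  19:129  20:540  21:157  22:100  23:140
  24:196
Giant step factor: 241^(-25) ≡ 451 (mod 599).
Scan 288·451^i mod 599 for i = 0, 1, …:
  i=0: 288   i=1: 504   i=2: 283   i=3: 46
  i=4: 380   i=5: 66   i=6: 415   i=7: 277
  i=8: 335   i=9: 137   i=10: 90   i=11: 457
Match at i=11, j=17: x = 11·25 + 17 = 292.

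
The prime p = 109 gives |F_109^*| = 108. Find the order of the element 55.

The order of 55 must divide p − 1 = 108 = 2^2 · 3^3.
Divisors: 1, 2, 3, 4, 6, 9, 12, 18, 27, 36, 54, 108.
Check each in increasing order: 55^1 ≡ 55;  55^2 ≡ 82;  55^3 ≡ 41;  55^4 ≡ 75;  55^6 ≡ 46;  55^9 ≡ 33;  55^12 ≡ 45;  55^18 ≡ 108;  55^27 ≡ 76;  55^36 ≡ 1.
Smallest exponent giving 1 is 36.

36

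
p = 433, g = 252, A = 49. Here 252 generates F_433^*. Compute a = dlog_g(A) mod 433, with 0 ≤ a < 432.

202

Baby-step giant-step with m = ceil(sqrt(432)) = 21.
Baby table (252^j mod 433 for j=0..20):
  0:1  1:252  2:286  3:194  4:392  5:60  6:398  7:273
  8:382  9:138  10:136  11:65  12:359  13:404  14:53  15:366
  16:3  17:323  18:425  19:149  20:310
Giant step factor: 252^(-21) ≡ 344 (mod 433).
Scan 49·344^i mod 433 for i = 0, 1, …:
  i=0: 49   i=1: 402   i=2: 161   i=3: 393
  i=4: 96   i=5: 116   i=6: 68   i=7: 10
  i=8: 409   i=9: 404
Match at i=9, j=13: a = 9·21 + 13 = 202.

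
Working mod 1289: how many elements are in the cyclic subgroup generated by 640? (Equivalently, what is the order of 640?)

644

The order of 640 must divide p − 1 = 1288 = 2^3 · 7 · 23.
Divisors: 1, 2, 4, 7, 8, 14, 23, 28, 46, 56, 92, 161, 184, 322, 644, 1288.
Check each in increasing order: 640^1 ≡ 640;  640^2 ≡ 987;  640^4 ≡ 974;  640^7 ≡ 1152;  640^8 ≡ 1261;  640^14 ≡ 723;  640^23 ≡ 868;  640^28 ≡ 684;  640^46 ≡ 648;  640^56 ≡ 1238;  640^92 ≡ 979;  640^161 ≡ 479;  640^184 ≡ 714;  640^322 ≡ 1288;  640^644 ≡ 1.
Smallest exponent giving 1 is 644.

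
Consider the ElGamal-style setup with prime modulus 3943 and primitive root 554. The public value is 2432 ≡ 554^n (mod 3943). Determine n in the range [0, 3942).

Baby-step giant-step with m = ceil(sqrt(3942)) = 63.
Baby table (554^j mod 3943 for j=0..62):
  0:1  1:554  2:3305  3:1418  4:915  5:2206  6:3737  7:223
  8:1309  9:3617  10:774  11:2952  12:3006  13:1378  14:2413  15:125
  16:2219  17:3053  18:3758  19:28  20:3683  21:1851  22:274  23:1962
  24:2623  25:2118  26:2301  27:1165  28:2701  29:1957  30:3796  31:1365
  32:3097  33:533  34:3500  35:2987  36:2681  37:2706  38:784  39:606
  40:569  41:3729  42:3677  43:2470  44:159  45:1340  46:1076  47:711
  48:3537  49:3770  50:2733  51:3913  52:3095  53:3368  54:833  55:151
  56:851  57:2237  58:1196  59:160  60:1894  61:438  62:2129
Giant step factor: 554^(-63) ≡ 1131 (mod 3943).
Scan 2432·1131^i mod 3943 for i = 0, 1, …:
  i=0: 2432   i=1: 2321   i=2: 2956   i=3: 3515
  i=4: 921   i=5: 699   i=6: 1969   i=7: 3087
  i=8: 1842   i=9: 1398     …   i=61: 1944
  i=62: 2413
Match at i=62, j=14: n = 62·63 + 14 = 3920.

3920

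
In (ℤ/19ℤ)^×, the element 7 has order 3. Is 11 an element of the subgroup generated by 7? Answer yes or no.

⟨7⟩ has order 3; its elements mod 19 are {1, 7, 11}.
11 is in this set.

yes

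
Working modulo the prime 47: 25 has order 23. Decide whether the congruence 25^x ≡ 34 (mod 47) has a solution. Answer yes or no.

34 ∈ ⟨25⟩ iff 34^23 ≡ 1 (mod 47), since |⟨25⟩| = 23.
34^23 mod 47 = 1.
Since 1 = 1, 34 lies in the subgroup.

yes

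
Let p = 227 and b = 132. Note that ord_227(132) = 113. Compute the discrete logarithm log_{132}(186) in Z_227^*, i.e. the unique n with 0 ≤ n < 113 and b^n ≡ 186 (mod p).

Successive powers of 132 modulo 227:
  132^0=1  132^1=132  132^2=172  132^3=4  132^4=74  132^5=7
  132^6=16  132^7=69  132^8=28  132^9=64  132^10=49  132^11=112
  132^12=29  132^13=196  132^14=221  132^15=116  132^16=103  132^17=203
  132^18=10  132^19=185  132^20=131  132^21=40  132^22=59  132^23=70
  132^24=160  132^25=9  132^26=53  132^27=186
So 132^27 ≡ 186 (mod 227), giving n = 27.

27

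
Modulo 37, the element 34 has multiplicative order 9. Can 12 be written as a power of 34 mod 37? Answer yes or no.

yes

⟨34⟩ has order 9; its elements mod 37 are {1, 7, 9, 10, 12, 16, 26, 33, 34}.
12 is in this set.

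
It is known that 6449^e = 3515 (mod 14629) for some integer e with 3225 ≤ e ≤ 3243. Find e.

3228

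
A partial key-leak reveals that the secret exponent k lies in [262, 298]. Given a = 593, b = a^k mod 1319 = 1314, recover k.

Compute 593^262 mod 1319 = 462, then multiply by 593 repeatedly:
  593^262=462  593^263=933  593^264=608  593^265=457  593^266=606
  593^267=590  593^268=335  593^269=805  593^270=1206  593^271=260
  593^272=1176  593^273=936  593^274=1068  593^275=204  593^276=943
  593^277=1262  593^278=493  593^279=850  593^280=192  593^281=422
  593^282=955  593^283=464  593^284=800  593^285=879  593^286=242
  593^287=1054  593^288=1135  593^289=365  593^290=129  593^291=1314
Found 1314 at exponent 291.

291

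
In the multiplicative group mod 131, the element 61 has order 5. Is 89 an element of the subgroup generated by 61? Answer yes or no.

yes

⟨61⟩ has order 5; its elements mod 131 are {1, 53, 58, 61, 89}.
89 is in this set.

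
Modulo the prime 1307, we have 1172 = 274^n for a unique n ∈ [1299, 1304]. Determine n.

Compute 274^1299 mod 1307 = 176, then multiply by 274 repeatedly:
  274^1299=176  274^1300=1172
Found 1172 at exponent 1300.

1300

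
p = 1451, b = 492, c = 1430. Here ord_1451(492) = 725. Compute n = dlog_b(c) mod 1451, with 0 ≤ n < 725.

55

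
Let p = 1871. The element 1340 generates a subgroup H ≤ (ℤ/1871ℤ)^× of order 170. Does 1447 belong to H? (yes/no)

1447 ∈ ⟨1340⟩ iff 1447^170 ≡ 1 (mod 1871), since |⟨1340⟩| = 170.
1447^170 mod 1871 = 1.
Since 1 = 1, 1447 lies in the subgroup.

yes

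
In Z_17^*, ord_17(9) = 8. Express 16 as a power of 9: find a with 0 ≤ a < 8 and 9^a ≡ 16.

Successive powers of 9 modulo 17:
  9^0=1  9^1=9  9^2=13  9^3=15  9^4=16
So 9^4 ≡ 16 (mod 17), giving a = 4.

4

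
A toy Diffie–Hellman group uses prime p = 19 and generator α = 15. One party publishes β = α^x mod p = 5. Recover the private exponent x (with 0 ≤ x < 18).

Successive powers of 15 modulo 19:
  15^0=1  15^1=15  15^2=16  15^3=12  15^4=9  15^5=2
  15^6=11  15^7=13  15^8=5
So 15^8 ≡ 5 (mod 19), giving x = 8.

8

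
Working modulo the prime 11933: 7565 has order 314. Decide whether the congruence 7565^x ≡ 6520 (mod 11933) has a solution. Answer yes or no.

6520 ∈ ⟨7565⟩ iff 6520^314 ≡ 1 (mod 11933), since |⟨7565⟩| = 314.
6520^314 mod 11933 = 5075.
Since 5075 ≠ 1, 6520 does not lie in the subgroup.

no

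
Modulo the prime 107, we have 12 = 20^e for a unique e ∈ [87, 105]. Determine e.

88

Compute 20^87 mod 107 = 22, then multiply by 20 repeatedly:
  20^87=22  20^88=12
Found 12 at exponent 88.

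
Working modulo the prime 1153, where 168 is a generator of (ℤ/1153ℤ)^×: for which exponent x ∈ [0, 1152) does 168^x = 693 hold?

865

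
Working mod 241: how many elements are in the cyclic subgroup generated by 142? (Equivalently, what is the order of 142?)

The order of 142 must divide p − 1 = 240 = 2^4 · 3 · 5.
Divisors: 1, 2, 3, 4, 5, 6, 8, 10, 12, 15, 16, 20, 24, 30, 40, 48, 60, 80, 120, 240.
Check each in increasing order: 142^1 ≡ 142;  142^2 ≡ 161;  142^3 ≡ 208;  142^4 ≡ 134;  142^5 ≡ 230;  142^6 ≡ 125;  142^8 ≡ 122;  142^10 ≡ 121;  142^12 ≡ 201;  142^15 ≡ 115;  142^16 ≡ 183;  142^20 ≡ 181;  142^24 ≡ 154;  142^30 ≡ 211;  142^40 ≡ 226;  142^48 ≡ 98;  142^60 ≡ 177;  142^80 ≡ 225;  142^120 ≡ 240;  142^240 ≡ 1.
Smallest exponent giving 1 is 240.

240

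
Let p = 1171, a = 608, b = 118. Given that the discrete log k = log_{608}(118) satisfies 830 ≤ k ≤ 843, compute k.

Compute 608^830 mod 1171 = 155, then multiply by 608 repeatedly:
  608^830=155  608^831=560  608^832=890  608^833=118
Found 118 at exponent 833.

833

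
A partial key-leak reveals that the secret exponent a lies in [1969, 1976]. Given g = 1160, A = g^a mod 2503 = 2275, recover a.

1970

Compute 1160^1969 mod 2503 = 1890, then multiply by 1160 repeatedly:
  1160^1969=1890  1160^1970=2275
Found 2275 at exponent 1970.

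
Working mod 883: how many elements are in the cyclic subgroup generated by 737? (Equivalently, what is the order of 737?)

882

The order of 737 must divide p − 1 = 882 = 2 · 3^2 · 7^2.
Divisors: 1, 2, 3, 6, 7, 9, 14, 18, 21, 42, 49, 63, 98, 126, 147, 294, 441, 882.
Check each in increasing order: 737^1 ≡ 737;  737^2 ≡ 124;  737^3 ≡ 439;  737^6 ≡ 227;  737^7 ≡ 412;  737^9 ≡ 757;  737^14 ≡ 208;  737^18 ≡ 865;  737^21 ≡ 45;  737^42 ≡ 259;  737^49 ≡ 748;  737^63 ≡ 176;  737^98 ≡ 565;  737^126 ≡ 71;  737^147 ≡ 546;  737^294 ≡ 545;  737^441 ≡ 882;  737^882 ≡ 1.
Smallest exponent giving 1 is 882.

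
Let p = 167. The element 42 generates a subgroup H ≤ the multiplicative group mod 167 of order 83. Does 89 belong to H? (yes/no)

yes

89 ∈ ⟨42⟩ iff 89^83 ≡ 1 (mod 167), since |⟨42⟩| = 83.
89^83 mod 167 = 1.
Since 1 = 1, 89 lies in the subgroup.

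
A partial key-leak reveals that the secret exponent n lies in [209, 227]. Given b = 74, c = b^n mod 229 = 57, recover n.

216

Compute 74^209 mod 229 = 18, then multiply by 74 repeatedly:
  74^209=18  74^210=187  74^211=98  74^212=153  74^213=101
  74^214=146  74^215=41  74^216=57
Found 57 at exponent 216.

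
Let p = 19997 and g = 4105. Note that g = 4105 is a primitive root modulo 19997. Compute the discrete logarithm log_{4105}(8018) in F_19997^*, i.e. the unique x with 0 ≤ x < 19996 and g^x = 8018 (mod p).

9371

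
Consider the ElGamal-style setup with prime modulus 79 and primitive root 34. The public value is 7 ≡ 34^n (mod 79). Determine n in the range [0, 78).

Baby-step giant-step with m = ceil(sqrt(78)) = 9.
Baby table (34^j mod 79 for j=0..8):
  0:1  1:34  2:50  3:41  4:51  5:75  6:22  7:37
  8:73
Giant step factor: 34^(-9) ≡ 12 (mod 79).
Scan 7·12^i mod 79 for i = 0, 1, …:
  i=0: 7   i=1: 5   i=2: 60   i=3: 9
  i=4: 29   i=5: 32   i=6: 68   i=7: 26
  i=8: 75
Match at i=8, j=5: n = 8·9 + 5 = 77.

77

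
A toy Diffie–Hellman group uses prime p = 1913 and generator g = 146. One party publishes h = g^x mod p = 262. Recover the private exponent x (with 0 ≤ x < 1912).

1643

Baby-step giant-step with m = ceil(sqrt(1912)) = 44.
Baby table (146^j mod 1913 for j=0..43):
  0:1  1:146  2:273  3:1598  4:1835  5:90  6:1662  7:1614
  8:345  9:632  10:448  11:366  12:1785  13:442  14:1403  15:147
  16:419  17:1871  18:1520  19:12  20:1752  21:1363  22:46  23:977
  24:1080  25:814  26:238  27:314  28:1845  29:1550  30:566  31:377
  32:1478  33:1532  34:1764  35:1202  36:1409  37:1023  38:144  39:1894
  40:1052  41:552  42:246  43:1482
Giant step factor: 146^(-44) ≡ 556 (mod 1913).
Scan 262·556^i mod 1913 for i = 0, 1, …:
  i=0: 262   i=1: 284   i=2: 1038   i=3: 1315
  i=4: 374   i=5: 1340   i=6: 883   i=7: 1220
  i=8: 1118   i=9: 1796     …   i=36: 1146
  i=37: 147
Match at i=37, j=15: x = 37·44 + 15 = 1643.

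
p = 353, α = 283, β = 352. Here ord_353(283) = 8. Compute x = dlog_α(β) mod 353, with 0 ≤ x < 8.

4

Successive powers of 283 modulo 353:
  283^0=1  283^1=283  283^2=311  283^3=116  283^4=352
So 283^4 ≡ 352 (mod 353), giving x = 4.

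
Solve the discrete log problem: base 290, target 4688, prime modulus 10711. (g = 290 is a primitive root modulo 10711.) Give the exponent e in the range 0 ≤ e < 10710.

Baby-step giant-step with m = ceil(sqrt(10710)) = 104.
Baby table (290^j mod 10711 for j=0..103):
  0:1  1:290  2:9123  3:53  4:4659  5:1524  6:2809  7:574
  8:5795  9:9634  10:9000  11:7227  12:7185  13:5716  14:8146  15:5920
  16:3040  17:3298  18:3141  19:455  20:3418  21:5808  22:2693  23:9778
  24:7916  25:3486  26:4106  27:1819  28:2671  29:3398  30:8  31:2320
  32:8718  33:424  34:5139  35:1481  36:1050  37:4592  38:3516  39:2095
  40:7734  41:4261  42:3925  43:2884  44:902  45:4516  46:2898  47:4962
  48:3706  49:3640  50:5922  51:3620  52:122  53:3247  54:9773  55:6466
  56:715  57:3841  58:10657  59:5762  60:64  61:7849  62:5478  63:3392
  64:8979  65:1137  66:8400  67:4603  68:6706  69:6049  70:8317  71:1955
  72:9978  73:1650  74:7216  75:3995  76:1762  77:7563  78:8226  79:7698
  80:4532  81:7538  82:976  83:4554  84:3207  85:8884  86:5720  87:9306
  88:10279  89:3252  90:512  91:9237  92:980  93:5714  94:7566  95:9096
  96:2934  97:4691  98:93  99:5548  100:2270  101:4929  102:4847  103:2489
Giant step factor: 290^(-104) ≡ 5942 (mod 10711).
Scan 4688·5942^i mod 10711 for i = 0, 1, …:
  i=0: 4688   i=1: 7496   i=2: 4894   i=3: 10494
  i=4: 6617   i=5: 8844   i=6: 2882   i=7: 8666
  i=8: 5595   i=9: 9257     …   i=28: 10538
  i=29: 290
Match at i=29, j=1: e = 29·104 + 1 = 3017.

3017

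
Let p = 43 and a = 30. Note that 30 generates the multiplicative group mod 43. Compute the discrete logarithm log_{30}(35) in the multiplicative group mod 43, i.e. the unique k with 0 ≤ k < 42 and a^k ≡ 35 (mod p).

Baby-step giant-step with m = ceil(sqrt(42)) = 7.
Baby table (30^j mod 43 for j=0..6):
  0:1  1:30  2:40  3:39  4:9  5:12  6:16
Giant step factor: 30^(-7) ≡ 37 (mod 43).
Scan 35·37^i mod 43 for i = 0, 1, …:
  i=0: 35   i=1: 5   i=2: 13   i=3: 8
  i=4: 38   i=5: 30
Match at i=5, j=1: k = 5·7 + 1 = 36.

36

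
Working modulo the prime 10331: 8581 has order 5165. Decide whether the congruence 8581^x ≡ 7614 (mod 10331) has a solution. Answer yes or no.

no

7614 ∈ ⟨8581⟩ iff 7614^5165 ≡ 1 (mod 10331), since |⟨8581⟩| = 5165.
7614^5165 mod 10331 = 10330.
Since 10330 ≠ 1, 7614 does not lie in the subgroup.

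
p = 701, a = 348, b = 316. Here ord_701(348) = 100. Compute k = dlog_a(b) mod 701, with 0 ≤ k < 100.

9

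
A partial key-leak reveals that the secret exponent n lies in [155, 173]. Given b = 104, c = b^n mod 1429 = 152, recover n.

Compute 104^155 mod 1429 = 872, then multiply by 104 repeatedly:
  104^155=872  104^156=661  104^157=152
Found 152 at exponent 157.

157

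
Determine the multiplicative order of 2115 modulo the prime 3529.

1764

The order of 2115 must divide p − 1 = 3528 = 2^3 · 3^2 · 7^2.
Divisors: 1, 2, 3, 4, 6, 7, 8, 9, 12, 14, 18, 21, 24, 28, 36, 42, 49, 56, 63, 72, 84, 98, 126, 147, 168, 196, 252, 294, 392, 441, 504, 588, 882, 1176, 1764, 3528.
Check each in increasing order: 2115^1 ≡ 2115;  2115^2 ≡ 1982;  2115^3 ≡ 3007;  2115^4 ≡ 547;  2115^6 ≡ 751;  2115^7 ≡ 315;  2115^8 ≡ 2773;  2115^9 ≡ 3226;  2115^12 ≡ 2890;  2115^14 ≡ 413;  2115^18 ≡ 55;  2115^21 ≡ 3051;  2115^24 ≡ 2486;  2115^28 ≡ 1177;  2115^36 ≡ 3025;  2115^42 ≡ 2628;  2115^49 ≡ 2034;  2115^56 ≡ 1961;  2115^63 ≡ 140;  2115^72 ≡ 3457;  2115^84 ≡ 131;  2115^98 ≡ 1168;  2115^126 ≡ 1955;  2115^147 ≡ 695;  2115^168 ≡ 3045;  2115^196 ≡ 2030;  2115^252 ≡ 118;  2115^294 ≡ 3081;  2115^392 ≡ 2557;  2115^441 ≡ 2721;  2115^504 ≡ 3337;  2115^588 ≡ 3080;  2115^882 ≡ 3528;  2115^1176 ≡ 448;  2115^1764 ≡ 1.
Smallest exponent giving 1 is 1764.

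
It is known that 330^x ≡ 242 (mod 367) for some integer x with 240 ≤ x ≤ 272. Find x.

Compute 330^240 mod 367 = 327, then multiply by 330 repeatedly:
  330^240=327  330^241=12  330^242=290  330^243=280  330^244=283
  330^245=172  330^246=242
Found 242 at exponent 246.

246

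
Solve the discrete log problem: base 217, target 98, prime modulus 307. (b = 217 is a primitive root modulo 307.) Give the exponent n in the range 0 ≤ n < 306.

223

Baby-step giant-step with m = ceil(sqrt(306)) = 18.
Baby table (217^j mod 307 for j=0..17):
  0:1  1:217  2:118  3:125  4:109  5:14  6:275  7:117
  8:215  9:298  10:196  11:166  12:103  13:247  14:181  15:288
  16:175  17:214
Giant step factor: 217^(-18) ≡ 235 (mod 307).
Scan 98·235^i mod 307 for i = 0, 1, …:
  i=0: 98   i=1: 5   i=2: 254   i=3: 132
  i=4: 13   i=5: 292   i=6: 159   i=7: 218
  i=8: 268   i=9: 45   i=10: 137   i=11: 267
  i=12: 117
Match at i=12, j=7: n = 12·18 + 7 = 223.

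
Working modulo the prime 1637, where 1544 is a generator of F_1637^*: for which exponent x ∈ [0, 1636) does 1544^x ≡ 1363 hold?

Baby-step giant-step with m = ceil(sqrt(1636)) = 41.
Baby table (1544^j mod 1637 for j=0..40):
  0:1  1:1544  2:464  3:1047  4:849  5:1256  6:1056  7:12
  8:521  9:657  10:1105  11:366  12:339  13:1213  14:144  15:1341
  16:1336  17:164  18:1118  19:794  20:1460  21:91  22:1359  23:1299
  24:331  25:320  26:1343  27:1150  28:1092  29:1575  30:855  31:698
  32:566  33:1383  34:704  35:8  36:893  37:438  38:191  39:244
  40:226
Giant step factor: 1544^(-41) ≡ 971 (mod 1637).
Scan 1363·971^i mod 1637 for i = 0, 1, …:
  i=0: 1363   i=1: 777   i=2: 1447   i=3: 491
  i=4: 394   i=5: 1153   i=6: 1492   i=7: 1624
  i=8: 473   i=9: 923   i=10: 794
Match at i=10, j=19: x = 10·41 + 19 = 429.

429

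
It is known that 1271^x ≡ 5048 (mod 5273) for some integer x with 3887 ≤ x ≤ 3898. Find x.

3896

Compute 1271^3887 mod 5273 = 2789, then multiply by 1271 repeatedly:
  1271^3887=2789  1271^3888=1363  1271^3889=2829  1271^3890=4746  1271^3891=5127
  1271^3892=4262  1271^3893=1631  1271^3894=712  1271^3895=3269  1271^3896=5048
Found 5048 at exponent 3896.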